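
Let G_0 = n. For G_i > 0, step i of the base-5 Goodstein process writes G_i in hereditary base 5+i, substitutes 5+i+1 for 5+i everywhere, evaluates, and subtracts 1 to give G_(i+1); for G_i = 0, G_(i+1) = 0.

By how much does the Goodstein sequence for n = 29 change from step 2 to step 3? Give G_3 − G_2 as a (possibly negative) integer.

G_0=29  [base 5] 5^2 + 4  →[5↦6]→  6^2 + 4 = 40  −1 ⇒ G_1=39
G_1=39  [base 6] 6^2 + 3  →[6↦7]→  7^2 + 3 = 52  −1 ⇒ G_2=51
G_2=51  [base 7] 7^2 + 2  →[7↦8]→  8^2 + 2 = 66  −1 ⇒ G_3=65

14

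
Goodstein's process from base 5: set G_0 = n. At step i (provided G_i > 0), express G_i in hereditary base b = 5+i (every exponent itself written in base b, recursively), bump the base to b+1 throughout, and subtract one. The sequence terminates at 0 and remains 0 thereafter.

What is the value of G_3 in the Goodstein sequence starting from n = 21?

29

[0] 21 ≡ 4·5 + 1 (base 5). Lift 6: 25. −1: 24.
[1] 24 ≡ 4·6 (base 6). Lift 7: 28. −1: 27.
[2] 27 ≡ 3·7 + 6 (base 7). Lift 8: 30. −1: 29.
[3] 29 ≡ 3·8 + 5 (base 8). Lift 9: 32. −1: 31.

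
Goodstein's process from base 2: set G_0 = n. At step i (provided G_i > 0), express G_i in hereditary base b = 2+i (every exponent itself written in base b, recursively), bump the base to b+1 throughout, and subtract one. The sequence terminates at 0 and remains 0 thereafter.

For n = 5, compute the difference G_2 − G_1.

[0] 5 ≡ 2^2 + 1 (base 2). Lift 3: 28. −1: 27.
[1] 27 ≡ 3^3 (base 3). Lift 4: 256. −1: 255.

228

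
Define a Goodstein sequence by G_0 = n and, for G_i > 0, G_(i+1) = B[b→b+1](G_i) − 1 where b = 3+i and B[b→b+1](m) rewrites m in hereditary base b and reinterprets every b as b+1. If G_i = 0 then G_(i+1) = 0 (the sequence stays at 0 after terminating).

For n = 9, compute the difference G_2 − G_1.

2

G_0=9  [base 3] 3^2  →[3↦4]→  4^2 = 16  −1 ⇒ G_1=15
G_1=15  [base 4] 3·4 + 3  →[4↦5]→  3·5 + 3 = 18  −1 ⇒ G_2=17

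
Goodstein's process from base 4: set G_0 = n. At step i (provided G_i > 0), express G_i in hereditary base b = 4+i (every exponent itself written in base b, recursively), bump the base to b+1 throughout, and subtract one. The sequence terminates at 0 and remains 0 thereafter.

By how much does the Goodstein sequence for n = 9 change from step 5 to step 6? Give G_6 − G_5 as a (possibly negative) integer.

G_0=9  [base 4] 2·4 + 1  →[4↦5]→  2·5 + 1 = 11  −1 ⇒ G_1=10
G_1=10  [base 5] 2·5  →[5↦6]→  2·6 = 12  −1 ⇒ G_2=11
G_2=11  [base 6] 6 + 5  →[6↦7]→  7 + 5 = 12  −1 ⇒ G_3=11
G_3=11  [base 7] 7 + 4  →[7↦8]→  8 + 4 = 12  −1 ⇒ G_4=11
G_4=11  [base 8] 8 + 3  →[8↦9]→  9 + 3 = 12  −1 ⇒ G_5=11
G_5=11  [base 9] 9 + 2  →[9↦10]→  10 + 2 = 12  −1 ⇒ G_6=11

0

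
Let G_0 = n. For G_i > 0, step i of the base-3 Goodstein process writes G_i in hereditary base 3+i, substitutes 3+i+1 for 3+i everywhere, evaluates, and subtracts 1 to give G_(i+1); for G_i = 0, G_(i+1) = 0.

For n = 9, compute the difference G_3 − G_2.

2

[0] 9 ≡ 3^2 (base 3). Lift 4: 16. −1: 15.
[1] 15 ≡ 3·4 + 3 (base 4). Lift 5: 18. −1: 17.
[2] 17 ≡ 3·5 + 2 (base 5). Lift 6: 20. −1: 19.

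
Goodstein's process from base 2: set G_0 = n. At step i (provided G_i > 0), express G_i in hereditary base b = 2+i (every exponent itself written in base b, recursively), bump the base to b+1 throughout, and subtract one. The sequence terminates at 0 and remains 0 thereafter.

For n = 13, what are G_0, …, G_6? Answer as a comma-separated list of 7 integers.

step 0: 13 = 2^(2 + 1) + 2^2 + 1; sub 3 for 2: 3^(3 + 1) + 3^3 + 1; = 109; G_1 = 109−1 = 108
step 1: 108 = 3^(3 + 1) + 3^3; sub 4 for 3: 4^(4 + 1) + 4^4; = 1280; G_2 = 1280−1 = 1279
step 2: 1279 = 4^(4 + 1) + 3·4^3 + 3·4^2 + 3·4 + 3; sub 5 for 4: 5^(5 + 1) + 3·5^3 + 3·5^2 + 3·5 + 3; = 16093; G_3 = 16093−1 = 16092
step 3: 16092 = 5^(5 + 1) + 3·5^3 + 3·5^2 + 3·5 + 2; sub 6 for 5: 6^(6 + 1) + 3·6^3 + 3·6^2 + 3·6 + 2; = 280712; G_4 = 280712−1 = 280711
step 4: 280711 = 6^(6 + 1) + 3·6^3 + 3·6^2 + 3·6 + 1; sub 7 for 6: 7^(7 + 1) + 3·7^3 + 3·7^2 + 3·7 + 1; = 5765999; G_5 = 5765999−1 = 5765998
step 5: 5765998 = 7^(7 + 1) + 3·7^3 + 3·7^2 + 3·7; sub 8 for 7: 8^(8 + 1) + 3·8^3 + 3·8^2 + 3·8; = 134219480; G_6 = 134219480−1 = 134219479

13, 108, 1279, 16092, 280711, 5765998, 134219479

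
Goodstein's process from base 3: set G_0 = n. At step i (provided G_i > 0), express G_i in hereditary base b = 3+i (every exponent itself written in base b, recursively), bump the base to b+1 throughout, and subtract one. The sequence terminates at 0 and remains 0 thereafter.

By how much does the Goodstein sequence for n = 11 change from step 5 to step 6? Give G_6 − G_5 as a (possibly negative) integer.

11 —HB3→ 3^2 + 2 —bump→ 4^2 + 2 = 18 —(−1)→ 17
17 —HB4→ 4^2 + 1 —bump→ 5^2 + 1 = 26 —(−1)→ 25
25 —HB5→ 5^2 —bump→ 6^2 = 36 —(−1)→ 35
35 —HB6→ 5·6 + 5 —bump→ 5·7 + 5 = 40 —(−1)→ 39
39 —HB7→ 5·7 + 4 —bump→ 5·8 + 4 = 44 —(−1)→ 43
43 —HB8→ 5·8 + 3 —bump→ 5·9 + 3 = 48 —(−1)→ 47

4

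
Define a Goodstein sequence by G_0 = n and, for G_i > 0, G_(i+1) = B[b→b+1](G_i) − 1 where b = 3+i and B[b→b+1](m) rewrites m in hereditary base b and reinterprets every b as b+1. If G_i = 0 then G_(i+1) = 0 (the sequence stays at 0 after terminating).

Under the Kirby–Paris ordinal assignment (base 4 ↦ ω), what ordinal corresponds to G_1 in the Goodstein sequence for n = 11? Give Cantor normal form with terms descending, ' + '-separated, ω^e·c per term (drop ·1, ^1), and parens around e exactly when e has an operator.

G_0 = 11. HB_3(11) = 3^2 + 2. Bump = 18. G_1 = 17.
G_1 = 17. HB_4(17) = 4^2 + 1. Bump = 26. G_2 = 25.

ω^2 + 1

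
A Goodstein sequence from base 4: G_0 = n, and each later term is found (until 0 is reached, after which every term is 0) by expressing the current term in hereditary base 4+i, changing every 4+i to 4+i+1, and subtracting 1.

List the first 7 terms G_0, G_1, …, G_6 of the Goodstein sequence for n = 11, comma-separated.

G_0=11  [base 4] 2·4 + 3  →[4↦5]→  2·5 + 3 = 13  −1 ⇒ G_1=12
G_1=12  [base 5] 2·5 + 2  →[5↦6]→  2·6 + 2 = 14  −1 ⇒ G_2=13
G_2=13  [base 6] 2·6 + 1  →[6↦7]→  2·7 + 1 = 15  −1 ⇒ G_3=14
G_3=14  [base 7] 2·7  →[7↦8]→  2·8 = 16  −1 ⇒ G_4=15
G_4=15  [base 8] 8 + 7  →[8↦9]→  9 + 7 = 16  −1 ⇒ G_5=15
G_5=15  [base 9] 9 + 6  →[9↦10]→  10 + 6 = 16  −1 ⇒ G_6=15

11, 12, 13, 14, 15, 15, 15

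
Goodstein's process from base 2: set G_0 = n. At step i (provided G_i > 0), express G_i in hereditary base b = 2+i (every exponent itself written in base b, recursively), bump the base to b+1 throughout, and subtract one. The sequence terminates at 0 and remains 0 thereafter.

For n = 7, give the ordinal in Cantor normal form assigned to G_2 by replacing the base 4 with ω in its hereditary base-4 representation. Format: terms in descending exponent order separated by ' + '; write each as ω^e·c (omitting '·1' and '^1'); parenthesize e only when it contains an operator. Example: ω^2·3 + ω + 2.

i=0: 7 = 2^2 + 2 + 1 (b=2); 2→3: 3^3 + 3 + 1 = 31; 31−1 = 30
i=1: 30 = 3^3 + 3 (b=3); 3→4: 4^4 + 4 = 260; 260−1 = 259

ω^ω + 3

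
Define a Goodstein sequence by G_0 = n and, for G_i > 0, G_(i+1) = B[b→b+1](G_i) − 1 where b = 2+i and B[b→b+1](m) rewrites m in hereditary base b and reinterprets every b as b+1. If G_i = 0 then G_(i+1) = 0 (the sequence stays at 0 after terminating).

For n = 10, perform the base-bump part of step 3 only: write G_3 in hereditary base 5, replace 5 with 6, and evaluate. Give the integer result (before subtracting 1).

G_0=10  [base 2] 2^(2 + 1) + 2  →[2↦3]→  3^(3 + 1) + 3 = 84  −1 ⇒ G_1=83
G_1=83  [base 3] 3^(3 + 1) + 2  →[3↦4]→  4^(4 + 1) + 2 = 1026  −1 ⇒ G_2=1025
G_2=1025  [base 4] 4^(4 + 1) + 1  →[4↦5]→  5^(5 + 1) + 1 = 15626  −1 ⇒ G_3=15625
G_3=15625  [base 5] 5^(5 + 1)  →[5↦6]→  6^(6 + 1) = 279936  −1 ⇒ G_4=279935

279936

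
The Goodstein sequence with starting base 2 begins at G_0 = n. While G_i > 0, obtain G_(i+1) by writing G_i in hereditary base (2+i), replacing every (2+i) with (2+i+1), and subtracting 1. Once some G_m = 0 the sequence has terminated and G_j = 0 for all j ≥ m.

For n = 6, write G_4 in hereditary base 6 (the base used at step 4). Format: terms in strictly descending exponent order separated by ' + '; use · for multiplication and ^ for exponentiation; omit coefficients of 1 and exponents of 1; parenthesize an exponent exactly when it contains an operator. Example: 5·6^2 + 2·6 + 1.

5·6^5 + 5·6^4 + 5·6^3 + 5·6^2 + 5·6 + 5

G_0=6  [base 2] 2^2 + 2  →[2↦3]→  3^3 + 3 = 30  −1 ⇒ G_1=29
G_1=29  [base 3] 3^3 + 2  →[3↦4]→  4^4 + 2 = 258  −1 ⇒ G_2=257
G_2=257  [base 4] 4^4 + 1  →[4↦5]→  5^5 + 1 = 3126  −1 ⇒ G_3=3125
G_3=3125  [base 5] 5^5  →[5↦6]→  6^6 = 46656  −1 ⇒ G_4=46655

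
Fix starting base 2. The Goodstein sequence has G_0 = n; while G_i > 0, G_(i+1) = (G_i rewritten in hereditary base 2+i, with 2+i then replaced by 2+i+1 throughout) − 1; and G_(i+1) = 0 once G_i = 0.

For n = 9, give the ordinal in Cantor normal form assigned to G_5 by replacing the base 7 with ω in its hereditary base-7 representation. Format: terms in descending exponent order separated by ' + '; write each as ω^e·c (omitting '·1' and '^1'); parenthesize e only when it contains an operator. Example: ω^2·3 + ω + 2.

ω^ω·3 + ω^3·3 + ω^2·3 + ω·3

step 0: 9 = 2^(2 + 1) + 1; sub 3 for 2: 3^(3 + 1) + 1; = 82; G_1 = 82−1 = 81
step 1: 81 = 3^(3 + 1); sub 4 for 3: 4^(4 + 1); = 1024; G_2 = 1024−1 = 1023
step 2: 1023 = 3·4^4 + 3·4^3 + 3·4^2 + 3·4 + 3; sub 5 for 4: 3·5^5 + 3·5^3 + 3·5^2 + 3·5 + 3; = 9843; G_3 = 9843−1 = 9842
step 3: 9842 = 3·5^5 + 3·5^3 + 3·5^2 + 3·5 + 2; sub 6 for 5: 3·6^6 + 3·6^3 + 3·6^2 + 3·6 + 2; = 140744; G_4 = 140744−1 = 140743
step 4: 140743 = 3·6^6 + 3·6^3 + 3·6^2 + 3·6 + 1; sub 7 for 6: 3·7^7 + 3·7^3 + 3·7^2 + 3·7 + 1; = 2471827; G_5 = 2471827−1 = 2471826
step 5: 2471826 = 3·7^7 + 3·7^3 + 3·7^2 + 3·7; sub 8 for 7: 3·8^8 + 3·8^3 + 3·8^2 + 3·8; = 50333400; G_6 = 50333400−1 = 50333399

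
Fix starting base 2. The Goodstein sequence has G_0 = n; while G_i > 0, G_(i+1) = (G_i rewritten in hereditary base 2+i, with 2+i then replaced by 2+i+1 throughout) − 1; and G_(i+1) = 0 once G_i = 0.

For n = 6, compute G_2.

G_0=6  [base 2] 2^2 + 2  →[2↦3]→  3^3 + 3 = 30  −1 ⇒ G_1=29
G_1=29  [base 3] 3^3 + 2  →[3↦4]→  4^4 + 2 = 258  −1 ⇒ G_2=257
G_2=257  [base 4] 4^4 + 1  →[4↦5]→  5^5 + 1 = 3126  −1 ⇒ G_3=3125

257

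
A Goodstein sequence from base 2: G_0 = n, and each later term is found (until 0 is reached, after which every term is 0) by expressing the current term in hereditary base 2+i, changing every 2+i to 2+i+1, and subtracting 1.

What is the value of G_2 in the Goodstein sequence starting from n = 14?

1281

step 0: 14 = 2^(2 + 1) + 2^2 + 2; sub 3 for 2: 3^(3 + 1) + 3^3 + 3; = 111; G_1 = 111−1 = 110
step 1: 110 = 3^(3 + 1) + 3^3 + 2; sub 4 for 3: 4^(4 + 1) + 4^4 + 2; = 1282; G_2 = 1282−1 = 1281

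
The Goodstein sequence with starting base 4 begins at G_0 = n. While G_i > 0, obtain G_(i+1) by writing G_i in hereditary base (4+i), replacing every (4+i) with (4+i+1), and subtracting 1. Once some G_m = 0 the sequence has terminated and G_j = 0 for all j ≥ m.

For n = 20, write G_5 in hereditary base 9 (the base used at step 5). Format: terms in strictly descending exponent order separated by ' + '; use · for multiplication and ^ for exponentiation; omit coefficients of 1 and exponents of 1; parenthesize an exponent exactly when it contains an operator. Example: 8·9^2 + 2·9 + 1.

9^2

i=0: 20 = 4^2 + 4 (b=4); 4→5: 5^2 + 5 = 30; 30−1 = 29
i=1: 29 = 5^2 + 4 (b=5); 5→6: 6^2 + 4 = 40; 40−1 = 39
i=2: 39 = 6^2 + 3 (b=6); 6→7: 7^2 + 3 = 52; 52−1 = 51
i=3: 51 = 7^2 + 2 (b=7); 7→8: 8^2 + 2 = 66; 66−1 = 65
i=4: 65 = 8^2 + 1 (b=8); 8→9: 9^2 + 1 = 82; 82−1 = 81
i=5: 81 = 9^2 (b=9); 9→10: 10^2 = 100; 100−1 = 99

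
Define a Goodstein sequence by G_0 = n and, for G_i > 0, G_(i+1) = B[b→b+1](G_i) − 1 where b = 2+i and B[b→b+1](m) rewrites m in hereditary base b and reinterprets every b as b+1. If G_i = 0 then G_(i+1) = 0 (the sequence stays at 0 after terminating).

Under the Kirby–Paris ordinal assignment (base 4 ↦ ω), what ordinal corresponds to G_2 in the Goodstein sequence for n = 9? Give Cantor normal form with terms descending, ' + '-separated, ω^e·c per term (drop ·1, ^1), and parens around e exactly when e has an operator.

G_0 = 9. HB_2(9) = 2^(2 + 1) + 1. Bump = 82. G_1 = 81.
G_1 = 81. HB_3(81) = 3^(3 + 1). Bump = 1024. G_2 = 1023.

ω^ω·3 + ω^3·3 + ω^2·3 + ω·3 + 3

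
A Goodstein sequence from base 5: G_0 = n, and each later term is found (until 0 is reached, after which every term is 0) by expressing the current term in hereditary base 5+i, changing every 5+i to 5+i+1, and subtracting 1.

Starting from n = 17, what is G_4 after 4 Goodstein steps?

[0] 17 ≡ 3·5 + 2 (base 5). Lift 6: 20. −1: 19.
[1] 19 ≡ 3·6 + 1 (base 6). Lift 7: 22. −1: 21.
[2] 21 ≡ 3·7 (base 7). Lift 8: 24. −1: 23.
[3] 23 ≡ 2·8 + 7 (base 8). Lift 9: 25. −1: 24.
[4] 24 ≡ 2·9 + 6 (base 9). Lift 10: 26. −1: 25.

24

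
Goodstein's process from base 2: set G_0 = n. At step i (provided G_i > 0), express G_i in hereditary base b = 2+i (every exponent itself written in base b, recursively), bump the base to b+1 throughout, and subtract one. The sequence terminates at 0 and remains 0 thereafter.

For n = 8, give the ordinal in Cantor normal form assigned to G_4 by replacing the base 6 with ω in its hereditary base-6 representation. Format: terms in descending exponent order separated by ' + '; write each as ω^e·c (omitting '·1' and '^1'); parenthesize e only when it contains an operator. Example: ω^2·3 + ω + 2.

ω^ω·2 + ω^2·2 + ω + 5

8 —HB2→ 2^(2 + 1) —bump→ 3^(3 + 1) = 81 —(−1)→ 80
80 —HB3→ 2·3^3 + 2·3^2 + 2·3 + 2 —bump→ 2·4^4 + 2·4^2 + 2·4 + 2 = 554 —(−1)→ 553
553 —HB4→ 2·4^4 + 2·4^2 + 2·4 + 1 —bump→ 2·5^5 + 2·5^2 + 2·5 + 1 = 6311 —(−1)→ 6310
6310 —HB5→ 2·5^5 + 2·5^2 + 2·5 —bump→ 2·6^6 + 2·6^2 + 2·6 = 93396 —(−1)→ 93395
93395 —HB6→ 2·6^6 + 2·6^2 + 6 + 5 —bump→ 2·7^7 + 2·7^2 + 7 + 5 = 1647196 —(−1)→ 1647195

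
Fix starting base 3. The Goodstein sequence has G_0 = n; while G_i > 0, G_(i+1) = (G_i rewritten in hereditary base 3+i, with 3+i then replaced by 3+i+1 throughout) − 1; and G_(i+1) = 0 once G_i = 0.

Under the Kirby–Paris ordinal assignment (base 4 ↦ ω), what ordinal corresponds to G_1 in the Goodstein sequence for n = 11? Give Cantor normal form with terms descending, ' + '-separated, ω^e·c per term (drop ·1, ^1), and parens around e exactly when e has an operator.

i=0: 11 = 3^2 + 2 (b=3); 3→4: 4^2 + 2 = 18; 18−1 = 17
i=1: 17 = 4^2 + 1 (b=4); 4→5: 5^2 + 1 = 26; 26−1 = 25

ω^2 + 1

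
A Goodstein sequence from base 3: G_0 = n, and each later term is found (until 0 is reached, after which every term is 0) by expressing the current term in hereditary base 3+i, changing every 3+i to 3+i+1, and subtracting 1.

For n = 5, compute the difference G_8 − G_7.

-1

step 0: 5 = 3 + 2; sub 4 for 3: 4 + 2; = 6; G_1 = 6−1 = 5
step 1: 5 = 4 + 1; sub 5 for 4: 5 + 1; = 6; G_2 = 6−1 = 5
step 2: 5 = 5; sub 6 for 5: 6; = 6; G_3 = 6−1 = 5
step 3: 5 = 5; sub 7 for 6: 5; = 5; G_4 = 5−1 = 4
step 4: 4 = 4; sub 8 for 7: 4; = 4; G_5 = 4−1 = 3
step 5: 3 = 3; sub 9 for 8: 3; = 3; G_6 = 3−1 = 2
step 6: 2 = 2; sub 10 for 9: 2; = 2; G_7 = 2−1 = 1
step 7: 1 = 1; sub 11 for 10: 1; = 1; G_8 = 1−1 = 0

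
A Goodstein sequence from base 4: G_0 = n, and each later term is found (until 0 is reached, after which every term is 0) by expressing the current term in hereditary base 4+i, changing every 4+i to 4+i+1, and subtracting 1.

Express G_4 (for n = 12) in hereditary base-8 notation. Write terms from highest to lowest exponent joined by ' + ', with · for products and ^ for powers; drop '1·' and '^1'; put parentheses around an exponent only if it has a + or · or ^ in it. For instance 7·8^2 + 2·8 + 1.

(0) 12|_4 = 3·4 ↦ 3·5|_5 = 15 ⇒ 14
(1) 14|_5 = 2·5 + 4 ↦ 2·6 + 4|_6 = 16 ⇒ 15
(2) 15|_6 = 2·6 + 3 ↦ 2·7 + 3|_7 = 17 ⇒ 16
(3) 16|_7 = 2·7 + 2 ↦ 2·8 + 2|_8 = 18 ⇒ 17
(4) 17|_8 = 2·8 + 1 ↦ 2·9 + 1|_9 = 19 ⇒ 18

2·8 + 1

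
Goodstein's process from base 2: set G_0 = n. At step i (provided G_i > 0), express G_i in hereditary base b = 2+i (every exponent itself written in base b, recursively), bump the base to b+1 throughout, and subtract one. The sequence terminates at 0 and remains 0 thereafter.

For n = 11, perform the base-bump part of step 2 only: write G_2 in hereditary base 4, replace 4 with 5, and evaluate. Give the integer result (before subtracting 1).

15628

[0] 11 ≡ 2^(2 + 1) + 2 + 1 (base 2). Lift 3: 85. −1: 84.
[1] 84 ≡ 3^(3 + 1) + 3 (base 3). Lift 4: 1028. −1: 1027.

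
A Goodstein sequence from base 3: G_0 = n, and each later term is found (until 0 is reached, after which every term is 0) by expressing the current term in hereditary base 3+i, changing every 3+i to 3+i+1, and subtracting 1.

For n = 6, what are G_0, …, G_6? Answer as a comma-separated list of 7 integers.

6, 7, 7, 7, 7, 7, 6

6 —HB3→ 2·3 —bump→ 2·4 = 8 —(−1)→ 7
7 —HB4→ 4 + 3 —bump→ 5 + 3 = 8 —(−1)→ 7
7 —HB5→ 5 + 2 —bump→ 6 + 2 = 8 —(−1)→ 7
7 —HB6→ 6 + 1 —bump→ 7 + 1 = 8 —(−1)→ 7
7 —HB7→ 7 —bump→ 8 = 8 —(−1)→ 7
7 —HB8→ 7 —bump→ 7 = 7 —(−1)→ 6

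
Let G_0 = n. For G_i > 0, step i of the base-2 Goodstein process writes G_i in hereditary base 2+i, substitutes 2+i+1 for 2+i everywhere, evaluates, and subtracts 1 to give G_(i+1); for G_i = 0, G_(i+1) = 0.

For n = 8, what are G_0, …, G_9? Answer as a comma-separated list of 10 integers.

8, 80, 553, 6310, 93395, 1647195, 33554571, 774841151, 20000000211, 570623341475

G_0 = 8. HB_2(8) = 2^(2 + 1). Bump = 81. G_1 = 80.
G_1 = 80. HB_3(80) = 2·3^3 + 2·3^2 + 2·3 + 2. Bump = 554. G_2 = 553.
G_2 = 553. HB_4(553) = 2·4^4 + 2·4^2 + 2·4 + 1. Bump = 6311. G_3 = 6310.
G_3 = 6310. HB_5(6310) = 2·5^5 + 2·5^2 + 2·5. Bump = 93396. G_4 = 93395.
G_4 = 93395. HB_6(93395) = 2·6^6 + 2·6^2 + 6 + 5. Bump = 1647196. G_5 = 1647195.
G_5 = 1647195. HB_7(1647195) = 2·7^7 + 2·7^2 + 7 + 4. Bump = 33554572. G_6 = 33554571.
G_6 = 33554571. HB_8(33554571) = 2·8^8 + 2·8^2 + 8 + 3. Bump = 774841152. G_7 = 774841151.
G_7 = 774841151. HB_9(774841151) = 2·9^9 + 2·9^2 + 9 + 2. Bump = 20000000212. G_8 = 20000000211.
G_8 = 20000000211. HB_10(20000000211) = 2·10^10 + 2·10^2 + 10 + 1. Bump = 570623341476. G_9 = 570623341475.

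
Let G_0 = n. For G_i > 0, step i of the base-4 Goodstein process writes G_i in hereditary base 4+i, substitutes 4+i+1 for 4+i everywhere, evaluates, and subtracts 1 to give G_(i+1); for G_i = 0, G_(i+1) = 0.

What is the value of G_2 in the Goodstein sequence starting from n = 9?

11

step 0: 9 = 2·4 + 1; sub 5 for 4: 2·5 + 1; = 11; G_1 = 11−1 = 10
step 1: 10 = 2·5; sub 6 for 5: 2·6; = 12; G_2 = 12−1 = 11
step 2: 11 = 6 + 5; sub 7 for 6: 7 + 5; = 12; G_3 = 12−1 = 11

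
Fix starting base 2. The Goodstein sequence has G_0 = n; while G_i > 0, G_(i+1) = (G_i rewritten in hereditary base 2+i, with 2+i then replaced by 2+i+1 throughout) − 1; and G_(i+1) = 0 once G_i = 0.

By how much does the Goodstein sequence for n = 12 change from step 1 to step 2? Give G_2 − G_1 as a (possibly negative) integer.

[0] 12 ≡ 2^(2 + 1) + 2^2 (base 2). Lift 3: 108. −1: 107.
[1] 107 ≡ 3^(3 + 1) + 2·3^2 + 2·3 + 2 (base 3). Lift 4: 1066. −1: 1065.

958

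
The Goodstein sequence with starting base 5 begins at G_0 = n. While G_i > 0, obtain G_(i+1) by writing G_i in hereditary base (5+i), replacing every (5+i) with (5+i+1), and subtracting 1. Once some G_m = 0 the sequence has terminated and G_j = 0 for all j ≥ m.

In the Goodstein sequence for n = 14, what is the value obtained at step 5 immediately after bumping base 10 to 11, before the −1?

base 5: 14 = 2·5 + 4; at 6: 2·6 + 4 = 16; next = 15
base 6: 15 = 2·6 + 3; at 7: 2·7 + 3 = 17; next = 16
base 7: 16 = 2·7 + 2; at 8: 2·8 + 2 = 18; next = 17
base 8: 17 = 2·8 + 1; at 9: 2·9 + 1 = 19; next = 18
base 9: 18 = 2·9; at 10: 2·10 = 20; next = 19
base 10: 19 = 10 + 9; at 11: 11 + 9 = 20; next = 19

20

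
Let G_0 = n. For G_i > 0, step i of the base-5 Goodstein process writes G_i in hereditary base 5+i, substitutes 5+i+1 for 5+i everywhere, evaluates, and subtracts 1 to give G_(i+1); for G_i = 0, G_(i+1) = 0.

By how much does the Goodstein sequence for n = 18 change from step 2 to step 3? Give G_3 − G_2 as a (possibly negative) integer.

2

(0) 18|_5 = 3·5 + 3 ↦ 3·6 + 3|_6 = 21 ⇒ 20
(1) 20|_6 = 3·6 + 2 ↦ 3·7 + 2|_7 = 23 ⇒ 22
(2) 22|_7 = 3·7 + 1 ↦ 3·8 + 1|_8 = 25 ⇒ 24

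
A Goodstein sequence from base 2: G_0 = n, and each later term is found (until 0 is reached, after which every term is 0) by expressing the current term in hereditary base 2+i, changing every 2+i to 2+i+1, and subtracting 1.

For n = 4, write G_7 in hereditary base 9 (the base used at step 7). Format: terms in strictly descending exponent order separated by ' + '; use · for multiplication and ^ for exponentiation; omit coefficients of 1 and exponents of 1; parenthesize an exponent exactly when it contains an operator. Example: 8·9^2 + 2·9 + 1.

2·9^2 + 9 + 2

G_0 = 4. HB_2(4) = 2^2. Bump = 27. G_1 = 26.
G_1 = 26. HB_3(26) = 2·3^2 + 2·3 + 2. Bump = 42. G_2 = 41.
G_2 = 41. HB_4(41) = 2·4^2 + 2·4 + 1. Bump = 61. G_3 = 60.
G_3 = 60. HB_5(60) = 2·5^2 + 2·5. Bump = 84. G_4 = 83.
G_4 = 83. HB_6(83) = 2·6^2 + 6 + 5. Bump = 110. G_5 = 109.
G_5 = 109. HB_7(109) = 2·7^2 + 7 + 4. Bump = 140. G_6 = 139.
G_6 = 139. HB_8(139) = 2·8^2 + 8 + 3. Bump = 174. G_7 = 173.
G_7 = 173. HB_9(173) = 2·9^2 + 9 + 2. Bump = 212. G_8 = 211.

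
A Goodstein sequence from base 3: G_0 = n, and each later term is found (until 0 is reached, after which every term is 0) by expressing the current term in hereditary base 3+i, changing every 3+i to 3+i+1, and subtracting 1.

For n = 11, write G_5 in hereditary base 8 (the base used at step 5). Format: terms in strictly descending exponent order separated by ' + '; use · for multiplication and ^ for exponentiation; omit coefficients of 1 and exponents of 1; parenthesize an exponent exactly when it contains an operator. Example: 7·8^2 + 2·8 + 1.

base 3: 11 = 3^2 + 2; at 4: 4^2 + 2 = 18; next = 17
base 4: 17 = 4^2 + 1; at 5: 5^2 + 1 = 26; next = 25
base 5: 25 = 5^2; at 6: 6^2 = 36; next = 35
base 6: 35 = 5·6 + 5; at 7: 5·7 + 5 = 40; next = 39
base 7: 39 = 5·7 + 4; at 8: 5·8 + 4 = 44; next = 43
base 8: 43 = 5·8 + 3; at 9: 5·9 + 3 = 48; next = 47

5·8 + 3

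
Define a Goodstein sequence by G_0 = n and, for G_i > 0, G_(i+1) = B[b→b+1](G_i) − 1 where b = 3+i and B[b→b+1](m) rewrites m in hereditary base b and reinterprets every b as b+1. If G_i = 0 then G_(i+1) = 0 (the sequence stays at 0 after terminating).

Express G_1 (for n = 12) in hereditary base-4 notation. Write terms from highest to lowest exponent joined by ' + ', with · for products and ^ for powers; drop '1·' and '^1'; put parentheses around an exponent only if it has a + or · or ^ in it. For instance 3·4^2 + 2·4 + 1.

i=0: 12 = 3^2 + 3 (b=3); 3→4: 4^2 + 4 = 20; 20−1 = 19
i=1: 19 = 4^2 + 3 (b=4); 4→5: 5^2 + 3 = 28; 28−1 = 27

4^2 + 3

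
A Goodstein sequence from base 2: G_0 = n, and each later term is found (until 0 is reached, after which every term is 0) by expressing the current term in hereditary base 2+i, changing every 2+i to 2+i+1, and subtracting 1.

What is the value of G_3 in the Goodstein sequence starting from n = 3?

2

[0] 3 ≡ 2 + 1 (base 2). Lift 3: 4. −1: 3.
[1] 3 ≡ 3 (base 3). Lift 4: 4. −1: 3.
[2] 3 ≡ 3 (base 4). Lift 5: 3. −1: 2.
[3] 2 ≡ 2 (base 5). Lift 6: 2. −1: 1.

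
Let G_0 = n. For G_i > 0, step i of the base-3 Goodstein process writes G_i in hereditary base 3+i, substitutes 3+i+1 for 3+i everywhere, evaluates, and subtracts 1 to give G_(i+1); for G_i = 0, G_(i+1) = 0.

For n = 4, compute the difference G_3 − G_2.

G_0 = 4. HB_3(4) = 3 + 1. Bump = 5. G_1 = 4.
G_1 = 4. HB_4(4) = 4. Bump = 5. G_2 = 4.
G_2 = 4. HB_5(4) = 4. Bump = 4. G_3 = 3.

-1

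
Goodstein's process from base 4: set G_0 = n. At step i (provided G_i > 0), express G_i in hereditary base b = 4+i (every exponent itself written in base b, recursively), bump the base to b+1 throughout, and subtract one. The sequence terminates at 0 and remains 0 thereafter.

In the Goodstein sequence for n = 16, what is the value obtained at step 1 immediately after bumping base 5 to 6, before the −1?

28

step 0: 16 = 4^2; sub 5 for 4: 5^2; = 25; G_1 = 25−1 = 24
step 1: 24 = 4·5 + 4; sub 6 for 5: 4·6 + 4; = 28; G_2 = 28−1 = 27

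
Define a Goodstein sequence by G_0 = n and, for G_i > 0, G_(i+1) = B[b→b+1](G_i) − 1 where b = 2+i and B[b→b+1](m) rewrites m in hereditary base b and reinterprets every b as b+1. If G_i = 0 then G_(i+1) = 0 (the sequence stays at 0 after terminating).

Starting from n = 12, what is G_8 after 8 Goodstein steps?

100000000211

(0) 12|_2 = 2^(2 + 1) + 2^2 ↦ 3^(3 + 1) + 3^3|_3 = 108 ⇒ 107
(1) 107|_3 = 3^(3 + 1) + 2·3^2 + 2·3 + 2 ↦ 4^(4 + 1) + 2·4^2 + 2·4 + 2|_4 = 1066 ⇒ 1065
(2) 1065|_4 = 4^(4 + 1) + 2·4^2 + 2·4 + 1 ↦ 5^(5 + 1) + 2·5^2 + 2·5 + 1|_5 = 15686 ⇒ 15685
(3) 15685|_5 = 5^(5 + 1) + 2·5^2 + 2·5 ↦ 6^(6 + 1) + 2·6^2 + 2·6|_6 = 280020 ⇒ 280019
(4) 280019|_6 = 6^(6 + 1) + 2·6^2 + 6 + 5 ↦ 7^(7 + 1) + 2·7^2 + 7 + 5|_7 = 5764911 ⇒ 5764910
(5) 5764910|_7 = 7^(7 + 1) + 2·7^2 + 7 + 4 ↦ 8^(8 + 1) + 2·8^2 + 8 + 4|_8 = 134217868 ⇒ 134217867
(6) 134217867|_8 = 8^(8 + 1) + 2·8^2 + 8 + 3 ↦ 9^(9 + 1) + 2·9^2 + 9 + 3|_9 = 3486784575 ⇒ 3486784574
(7) 3486784574|_9 = 9^(9 + 1) + 2·9^2 + 9 + 2 ↦ 10^(10 + 1) + 2·10^2 + 10 + 2|_10 = 100000000212 ⇒ 100000000211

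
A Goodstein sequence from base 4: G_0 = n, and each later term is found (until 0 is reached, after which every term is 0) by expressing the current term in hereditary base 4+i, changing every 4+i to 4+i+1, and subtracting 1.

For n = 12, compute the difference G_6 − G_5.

step 0: 12 = 3·4; sub 5 for 4: 3·5; = 15; G_1 = 15−1 = 14
step 1: 14 = 2·5 + 4; sub 6 for 5: 2·6 + 4; = 16; G_2 = 16−1 = 15
step 2: 15 = 2·6 + 3; sub 7 for 6: 2·7 + 3; = 17; G_3 = 17−1 = 16
step 3: 16 = 2·7 + 2; sub 8 for 7: 2·8 + 2; = 18; G_4 = 18−1 = 17
step 4: 17 = 2·8 + 1; sub 9 for 8: 2·9 + 1; = 19; G_5 = 19−1 = 18
step 5: 18 = 2·9; sub 10 for 9: 2·10; = 20; G_6 = 20−1 = 19

1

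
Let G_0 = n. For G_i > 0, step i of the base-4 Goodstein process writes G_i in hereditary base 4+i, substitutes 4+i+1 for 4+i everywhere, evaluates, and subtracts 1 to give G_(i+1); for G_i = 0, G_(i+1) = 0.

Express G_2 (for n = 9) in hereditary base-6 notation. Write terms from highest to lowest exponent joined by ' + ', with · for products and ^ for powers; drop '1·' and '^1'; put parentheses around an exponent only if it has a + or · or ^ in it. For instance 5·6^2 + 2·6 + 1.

6 + 5

i=0: 9 = 2·4 + 1 (b=4); 4→5: 2·5 + 1 = 11; 11−1 = 10
i=1: 10 = 2·5 (b=5); 5→6: 2·6 = 12; 12−1 = 11
i=2: 11 = 6 + 5 (b=6); 6→7: 7 + 5 = 12; 12−1 = 11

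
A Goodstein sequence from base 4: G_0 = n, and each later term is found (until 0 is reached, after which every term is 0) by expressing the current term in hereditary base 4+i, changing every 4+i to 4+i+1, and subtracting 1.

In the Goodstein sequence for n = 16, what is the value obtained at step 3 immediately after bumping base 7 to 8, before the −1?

34

(0) 16|_4 = 4^2 ↦ 5^2|_5 = 25 ⇒ 24
(1) 24|_5 = 4·5 + 4 ↦ 4·6 + 4|_6 = 28 ⇒ 27
(2) 27|_6 = 4·6 + 3 ↦ 4·7 + 3|_7 = 31 ⇒ 30
(3) 30|_7 = 4·7 + 2 ↦ 4·8 + 2|_8 = 34 ⇒ 33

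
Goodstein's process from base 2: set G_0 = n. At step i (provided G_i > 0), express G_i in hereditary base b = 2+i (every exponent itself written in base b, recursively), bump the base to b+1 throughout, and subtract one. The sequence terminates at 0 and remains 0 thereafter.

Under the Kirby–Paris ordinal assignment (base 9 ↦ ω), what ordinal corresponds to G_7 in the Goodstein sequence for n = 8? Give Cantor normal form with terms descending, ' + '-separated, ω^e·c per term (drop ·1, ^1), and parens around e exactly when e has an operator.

ω^ω·2 + ω^2·2 + ω + 2

8 —HB2→ 2^(2 + 1) —bump→ 3^(3 + 1) = 81 —(−1)→ 80
80 —HB3→ 2·3^3 + 2·3^2 + 2·3 + 2 —bump→ 2·4^4 + 2·4^2 + 2·4 + 2 = 554 —(−1)→ 553
553 —HB4→ 2·4^4 + 2·4^2 + 2·4 + 1 —bump→ 2·5^5 + 2·5^2 + 2·5 + 1 = 6311 —(−1)→ 6310
6310 —HB5→ 2·5^5 + 2·5^2 + 2·5 —bump→ 2·6^6 + 2·6^2 + 2·6 = 93396 —(−1)→ 93395
93395 —HB6→ 2·6^6 + 2·6^2 + 6 + 5 —bump→ 2·7^7 + 2·7^2 + 7 + 5 = 1647196 —(−1)→ 1647195
1647195 —HB7→ 2·7^7 + 2·7^2 + 7 + 4 —bump→ 2·8^8 + 2·8^2 + 8 + 4 = 33554572 —(−1)→ 33554571
33554571 —HB8→ 2·8^8 + 2·8^2 + 8 + 3 —bump→ 2·9^9 + 2·9^2 + 9 + 3 = 774841152 —(−1)→ 774841151
774841151 —HB9→ 2·9^9 + 2·9^2 + 9 + 2 —bump→ 2·10^10 + 2·10^2 + 10 + 2 = 20000000212 —(−1)→ 20000000211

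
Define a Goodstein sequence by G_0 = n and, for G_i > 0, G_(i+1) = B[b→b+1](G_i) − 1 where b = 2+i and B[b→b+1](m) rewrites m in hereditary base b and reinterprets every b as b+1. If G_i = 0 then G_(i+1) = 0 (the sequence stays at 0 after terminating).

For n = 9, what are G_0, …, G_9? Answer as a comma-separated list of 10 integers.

step 0: 9 = 2^(2 + 1) + 1; sub 3 for 2: 3^(3 + 1) + 1; = 82; G_1 = 82−1 = 81
step 1: 81 = 3^(3 + 1); sub 4 for 3: 4^(4 + 1); = 1024; G_2 = 1024−1 = 1023
step 2: 1023 = 3·4^4 + 3·4^3 + 3·4^2 + 3·4 + 3; sub 5 for 4: 3·5^5 + 3·5^3 + 3·5^2 + 3·5 + 3; = 9843; G_3 = 9843−1 = 9842
step 3: 9842 = 3·5^5 + 3·5^3 + 3·5^2 + 3·5 + 2; sub 6 for 5: 3·6^6 + 3·6^3 + 3·6^2 + 3·6 + 2; = 140744; G_4 = 140744−1 = 140743
step 4: 140743 = 3·6^6 + 3·6^3 + 3·6^2 + 3·6 + 1; sub 7 for 6: 3·7^7 + 3·7^3 + 3·7^2 + 3·7 + 1; = 2471827; G_5 = 2471827−1 = 2471826
step 5: 2471826 = 3·7^7 + 3·7^3 + 3·7^2 + 3·7; sub 8 for 7: 3·8^8 + 3·8^3 + 3·8^2 + 3·8; = 50333400; G_6 = 50333400−1 = 50333399
step 6: 50333399 = 3·8^8 + 3·8^3 + 3·8^2 + 2·8 + 7; sub 9 for 8: 3·9^9 + 3·9^3 + 3·9^2 + 2·9 + 7; = 1162263922; G_7 = 1162263922−1 = 1162263921
step 7: 1162263921 = 3·9^9 + 3·9^3 + 3·9^2 + 2·9 + 6; sub 10 for 9: 3·10^10 + 3·10^3 + 3·10^2 + 2·10 + 6; = 30000003326; G_8 = 30000003326−1 = 30000003325
step 8: 30000003325 = 3·10^10 + 3·10^3 + 3·10^2 + 2·10 + 5; sub 11 for 10: 3·11^11 + 3·11^3 + 3·11^2 + 2·11 + 5; = 855935016216; G_9 = 855935016216−1 = 855935016215

9, 81, 1023, 9842, 140743, 2471826, 50333399, 1162263921, 30000003325, 855935016215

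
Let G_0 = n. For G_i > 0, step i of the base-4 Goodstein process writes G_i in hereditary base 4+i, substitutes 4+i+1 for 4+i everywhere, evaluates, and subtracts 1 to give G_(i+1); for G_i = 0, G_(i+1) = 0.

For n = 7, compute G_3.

base 4: 7 = 4 + 3; at 5: 5 + 3 = 8; next = 7
base 5: 7 = 5 + 2; at 6: 6 + 2 = 8; next = 7
base 6: 7 = 6 + 1; at 7: 7 + 1 = 8; next = 7
base 7: 7 = 7; at 8: 8 = 8; next = 7

7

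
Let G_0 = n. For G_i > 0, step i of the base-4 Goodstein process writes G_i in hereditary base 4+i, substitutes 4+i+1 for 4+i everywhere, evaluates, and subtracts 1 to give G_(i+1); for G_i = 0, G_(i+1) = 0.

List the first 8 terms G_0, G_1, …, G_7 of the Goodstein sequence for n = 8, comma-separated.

8, 9, 9, 9, 9, 9, 9, 8

[0] 8 ≡ 2·4 (base 4). Lift 5: 10. −1: 9.
[1] 9 ≡ 5 + 4 (base 5). Lift 6: 10. −1: 9.
[2] 9 ≡ 6 + 3 (base 6). Lift 7: 10. −1: 9.
[3] 9 ≡ 7 + 2 (base 7). Lift 8: 10. −1: 9.
[4] 9 ≡ 8 + 1 (base 8). Lift 9: 10. −1: 9.
[5] 9 ≡ 9 (base 9). Lift 10: 10. −1: 9.
[6] 9 ≡ 9 (base 10). Lift 11: 9. −1: 8.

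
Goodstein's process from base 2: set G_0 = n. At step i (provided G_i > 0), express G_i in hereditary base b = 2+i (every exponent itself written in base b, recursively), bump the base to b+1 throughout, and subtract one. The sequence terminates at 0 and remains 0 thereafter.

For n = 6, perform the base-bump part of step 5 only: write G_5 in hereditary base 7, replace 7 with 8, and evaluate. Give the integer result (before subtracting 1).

G_0 = 6. HB_2(6) = 2^2 + 2. Bump = 30. G_1 = 29.
G_1 = 29. HB_3(29) = 3^3 + 2. Bump = 258. G_2 = 257.
G_2 = 257. HB_4(257) = 4^4 + 1. Bump = 3126. G_3 = 3125.
G_3 = 3125. HB_5(3125) = 5^5. Bump = 46656. G_4 = 46655.
G_4 = 46655. HB_6(46655) = 5·6^5 + 5·6^4 + 5·6^3 + 5·6^2 + 5·6 + 5. Bump = 98040. G_5 = 98039.
G_5 = 98039. HB_7(98039) = 5·7^5 + 5·7^4 + 5·7^3 + 5·7^2 + 5·7 + 4. Bump = 187244. G_6 = 187243.

187244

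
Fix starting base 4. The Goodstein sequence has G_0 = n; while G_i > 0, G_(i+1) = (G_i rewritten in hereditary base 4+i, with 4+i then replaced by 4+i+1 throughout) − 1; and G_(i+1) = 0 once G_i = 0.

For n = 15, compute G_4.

[0] 15 ≡ 3·4 + 3 (base 4). Lift 5: 18. −1: 17.
[1] 17 ≡ 3·5 + 2 (base 5). Lift 6: 20. −1: 19.
[2] 19 ≡ 3·6 + 1 (base 6). Lift 7: 22. −1: 21.
[3] 21 ≡ 3·7 (base 7). Lift 8: 24. −1: 23.

23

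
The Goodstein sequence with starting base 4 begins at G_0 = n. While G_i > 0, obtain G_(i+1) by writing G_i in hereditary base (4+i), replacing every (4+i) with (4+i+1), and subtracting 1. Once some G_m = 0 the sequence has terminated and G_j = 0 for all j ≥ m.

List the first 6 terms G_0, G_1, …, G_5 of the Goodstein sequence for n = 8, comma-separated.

8, 9, 9, 9, 9, 9

G_0=8  [base 4] 2·4  →[4↦5]→  2·5 = 10  −1 ⇒ G_1=9
G_1=9  [base 5] 5 + 4  →[5↦6]→  6 + 4 = 10  −1 ⇒ G_2=9
G_2=9  [base 6] 6 + 3  →[6↦7]→  7 + 3 = 10  −1 ⇒ G_3=9
G_3=9  [base 7] 7 + 2  →[7↦8]→  8 + 2 = 10  −1 ⇒ G_4=9
G_4=9  [base 8] 8 + 1  →[8↦9]→  9 + 1 = 10  −1 ⇒ G_5=9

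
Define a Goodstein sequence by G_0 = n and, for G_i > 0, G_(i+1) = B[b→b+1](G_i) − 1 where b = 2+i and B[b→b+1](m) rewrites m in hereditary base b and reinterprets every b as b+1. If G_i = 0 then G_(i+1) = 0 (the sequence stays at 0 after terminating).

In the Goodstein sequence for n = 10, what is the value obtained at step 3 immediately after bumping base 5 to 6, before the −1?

279936

base 2: 10 = 2^(2 + 1) + 2; at 3: 3^(3 + 1) + 3 = 84; next = 83
base 3: 83 = 3^(3 + 1) + 2; at 4: 4^(4 + 1) + 2 = 1026; next = 1025
base 4: 1025 = 4^(4 + 1) + 1; at 5: 5^(5 + 1) + 1 = 15626; next = 15625
base 5: 15625 = 5^(5 + 1); at 6: 6^(6 + 1) = 279936; next = 279935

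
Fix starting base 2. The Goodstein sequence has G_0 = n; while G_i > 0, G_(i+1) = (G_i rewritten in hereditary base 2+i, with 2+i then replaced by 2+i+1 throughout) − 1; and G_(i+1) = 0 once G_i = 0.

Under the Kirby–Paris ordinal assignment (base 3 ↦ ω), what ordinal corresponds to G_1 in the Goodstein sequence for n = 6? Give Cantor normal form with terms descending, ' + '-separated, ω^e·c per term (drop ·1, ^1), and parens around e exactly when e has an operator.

G_0=6  [base 2] 2^2 + 2  →[2↦3]→  3^3 + 3 = 30  −1 ⇒ G_1=29
G_1=29  [base 3] 3^3 + 2  →[3↦4]→  4^4 + 2 = 258  −1 ⇒ G_2=257

ω^ω + 2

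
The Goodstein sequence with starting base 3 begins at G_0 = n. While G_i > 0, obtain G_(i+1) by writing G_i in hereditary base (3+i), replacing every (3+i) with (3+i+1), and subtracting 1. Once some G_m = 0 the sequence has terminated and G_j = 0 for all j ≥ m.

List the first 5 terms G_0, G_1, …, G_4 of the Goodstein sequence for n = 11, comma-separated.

11, 17, 25, 35, 39

G_0=11  [base 3] 3^2 + 2  →[3↦4]→  4^2 + 2 = 18  −1 ⇒ G_1=17
G_1=17  [base 4] 4^2 + 1  →[4↦5]→  5^2 + 1 = 26  −1 ⇒ G_2=25
G_2=25  [base 5] 5^2  →[5↦6]→  6^2 = 36  −1 ⇒ G_3=35
G_3=35  [base 6] 5·6 + 5  →[6↦7]→  5·7 + 5 = 40  −1 ⇒ G_4=39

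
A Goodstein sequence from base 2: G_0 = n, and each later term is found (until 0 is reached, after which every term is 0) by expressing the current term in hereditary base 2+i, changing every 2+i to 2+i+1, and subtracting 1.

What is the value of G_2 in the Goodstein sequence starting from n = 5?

255

5 —HB2→ 2^2 + 1 —bump→ 3^3 + 1 = 28 —(−1)→ 27
27 —HB3→ 3^3 —bump→ 4^4 = 256 —(−1)→ 255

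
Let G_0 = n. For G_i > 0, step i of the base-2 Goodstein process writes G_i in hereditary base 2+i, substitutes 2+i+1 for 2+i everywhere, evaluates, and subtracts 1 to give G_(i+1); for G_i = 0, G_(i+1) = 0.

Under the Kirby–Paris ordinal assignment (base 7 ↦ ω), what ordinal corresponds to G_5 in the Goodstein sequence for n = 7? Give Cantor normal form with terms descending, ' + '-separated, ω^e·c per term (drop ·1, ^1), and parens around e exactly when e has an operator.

ω^ω

step 0: 7 = 2^2 + 2 + 1; sub 3 for 2: 3^3 + 3 + 1; = 31; G_1 = 31−1 = 30
step 1: 30 = 3^3 + 3; sub 4 for 3: 4^4 + 4; = 260; G_2 = 260−1 = 259
step 2: 259 = 4^4 + 3; sub 5 for 4: 5^5 + 3; = 3128; G_3 = 3128−1 = 3127
step 3: 3127 = 5^5 + 2; sub 6 for 5: 6^6 + 2; = 46658; G_4 = 46658−1 = 46657
step 4: 46657 = 6^6 + 1; sub 7 for 6: 7^7 + 1; = 823544; G_5 = 823544−1 = 823543
step 5: 823543 = 7^7; sub 8 for 7: 8^8; = 16777216; G_6 = 16777216−1 = 16777215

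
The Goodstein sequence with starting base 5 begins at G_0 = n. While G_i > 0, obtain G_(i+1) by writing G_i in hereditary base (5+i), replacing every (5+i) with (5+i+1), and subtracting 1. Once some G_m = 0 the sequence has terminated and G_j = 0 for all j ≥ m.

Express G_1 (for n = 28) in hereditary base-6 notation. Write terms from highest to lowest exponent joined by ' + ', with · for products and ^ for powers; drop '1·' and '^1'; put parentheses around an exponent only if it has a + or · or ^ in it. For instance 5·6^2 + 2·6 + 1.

6^2 + 2

(0) 28|_5 = 5^2 + 3 ↦ 6^2 + 3|_6 = 39 ⇒ 38
(1) 38|_6 = 6^2 + 2 ↦ 7^2 + 2|_7 = 51 ⇒ 50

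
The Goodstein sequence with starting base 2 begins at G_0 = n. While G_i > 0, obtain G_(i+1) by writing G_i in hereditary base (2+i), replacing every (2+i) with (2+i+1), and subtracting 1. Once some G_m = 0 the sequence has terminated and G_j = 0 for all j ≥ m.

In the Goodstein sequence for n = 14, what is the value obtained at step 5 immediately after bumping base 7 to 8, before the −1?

134404972

14 —HB2→ 2^(2 + 1) + 2^2 + 2 —bump→ 3^(3 + 1) + 3^3 + 3 = 111 —(−1)→ 110
110 —HB3→ 3^(3 + 1) + 3^3 + 2 —bump→ 4^(4 + 1) + 4^4 + 2 = 1282 —(−1)→ 1281
1281 —HB4→ 4^(4 + 1) + 4^4 + 1 —bump→ 5^(5 + 1) + 5^5 + 1 = 18751 —(−1)→ 18750
18750 —HB5→ 5^(5 + 1) + 5^5 —bump→ 6^(6 + 1) + 6^6 = 326592 —(−1)→ 326591
326591 —HB6→ 6^(6 + 1) + 5·6^5 + 5·6^4 + 5·6^3 + 5·6^2 + 5·6 + 5 —bump→ 7^(7 + 1) + 5·7^5 + 5·7^4 + 5·7^3 + 5·7^2 + 5·7 + 5 = 5862841 —(−1)→ 5862840
5862840 —HB7→ 7^(7 + 1) + 5·7^5 + 5·7^4 + 5·7^3 + 5·7^2 + 5·7 + 4 —bump→ 8^(8 + 1) + 5·8^5 + 5·8^4 + 5·8^3 + 5·8^2 + 5·8 + 4 = 134404972 —(−1)→ 134404971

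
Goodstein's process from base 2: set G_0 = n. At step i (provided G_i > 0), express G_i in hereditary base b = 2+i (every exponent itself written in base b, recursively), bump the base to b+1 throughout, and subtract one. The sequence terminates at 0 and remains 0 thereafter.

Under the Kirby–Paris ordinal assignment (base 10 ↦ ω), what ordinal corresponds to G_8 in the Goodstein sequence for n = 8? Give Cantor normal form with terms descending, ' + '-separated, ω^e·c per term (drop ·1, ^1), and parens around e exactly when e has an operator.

ω^ω·2 + ω^2·2 + ω + 1

G_0 = 8. HB_2(8) = 2^(2 + 1). Bump = 81. G_1 = 80.
G_1 = 80. HB_3(80) = 2·3^3 + 2·3^2 + 2·3 + 2. Bump = 554. G_2 = 553.
G_2 = 553. HB_4(553) = 2·4^4 + 2·4^2 + 2·4 + 1. Bump = 6311. G_3 = 6310.
G_3 = 6310. HB_5(6310) = 2·5^5 + 2·5^2 + 2·5. Bump = 93396. G_4 = 93395.
G_4 = 93395. HB_6(93395) = 2·6^6 + 2·6^2 + 6 + 5. Bump = 1647196. G_5 = 1647195.
G_5 = 1647195. HB_7(1647195) = 2·7^7 + 2·7^2 + 7 + 4. Bump = 33554572. G_6 = 33554571.
G_6 = 33554571. HB_8(33554571) = 2·8^8 + 2·8^2 + 8 + 3. Bump = 774841152. G_7 = 774841151.
G_7 = 774841151. HB_9(774841151) = 2·9^9 + 2·9^2 + 9 + 2. Bump = 20000000212. G_8 = 20000000211.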